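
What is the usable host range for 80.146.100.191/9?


Network: 80.128.0.0
Broadcast: 80.255.255.255
First usable = network + 1
Last usable = broadcast - 1
Range: 80.128.0.1 to 80.255.255.254


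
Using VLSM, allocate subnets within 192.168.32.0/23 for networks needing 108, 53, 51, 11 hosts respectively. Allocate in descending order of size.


108 hosts -> /25 (126 usable): 192.168.32.0/25
53 hosts -> /26 (62 usable): 192.168.32.128/26
51 hosts -> /26 (62 usable): 192.168.32.192/26
11 hosts -> /28 (14 usable): 192.168.33.0/28
Allocation: 192.168.32.0/25 (108 hosts, 126 usable); 192.168.32.128/26 (53 hosts, 62 usable); 192.168.32.192/26 (51 hosts, 62 usable); 192.168.33.0/28 (11 hosts, 14 usable)


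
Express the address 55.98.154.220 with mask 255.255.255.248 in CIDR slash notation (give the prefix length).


Binary: 11111111.11111111.11111111.11111000
Count leading 1s
Prefix: /29


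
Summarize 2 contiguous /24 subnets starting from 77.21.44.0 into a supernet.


Original prefix: /24
Number of subnets: 2 = 2^1
New prefix = 24 - 1 = 23
Supernet: 77.21.44.0/23


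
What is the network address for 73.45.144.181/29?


IP:   01001001.00101101.10010000.10110101
Mask: 11111111.11111111.11111111.11111000
AND operation:
Net:  01001001.00101101.10010000.10110000
Network: 73.45.144.176/29


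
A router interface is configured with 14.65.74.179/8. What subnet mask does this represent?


/8 means 8 network bits, 24 host bits
Binary: 11111111000000000000000000000000
Mask: 255.0.0.0


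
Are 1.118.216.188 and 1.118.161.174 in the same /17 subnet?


Mask: 255.255.128.0
1.118.216.188 AND mask = 1.118.128.0
1.118.161.174 AND mask = 1.118.128.0
Yes, same subnet (1.118.128.0)


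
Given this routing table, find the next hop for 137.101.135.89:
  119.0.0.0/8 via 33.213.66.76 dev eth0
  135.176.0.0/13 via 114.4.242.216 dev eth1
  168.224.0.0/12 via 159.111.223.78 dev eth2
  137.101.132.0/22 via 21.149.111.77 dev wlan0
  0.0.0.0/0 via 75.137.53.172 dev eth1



Longest prefix match for 137.101.135.89:
  /8 119.0.0.0: no
  /13 135.176.0.0: no
  /12 168.224.0.0: no
  /22 137.101.132.0: MATCH
  /0 0.0.0.0: MATCH
Selected: next-hop 21.149.111.77 via wlan0 (matched /22)


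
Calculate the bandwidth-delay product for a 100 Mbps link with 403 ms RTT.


BDP = bandwidth * RTT
= 100 Mbps * 403 ms
= 100 * 1e6 * 403 / 1000 bits
= 40300000 bits
= 5037500 bytes
= 4919.4336 KB
BDP = 40300000 bits (5037500 bytes)


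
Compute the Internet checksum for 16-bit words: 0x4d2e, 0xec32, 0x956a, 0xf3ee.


Sum all words (with carry folding):
+ 0x4d2e = 0x4d2e
+ 0xec32 = 0x3961
+ 0x956a = 0xcecb
+ 0xf3ee = 0xc2ba
One's complement: ~0xc2ba
Checksum = 0x3d45


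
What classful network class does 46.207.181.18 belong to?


First octet: 46
Binary: 00101110
0xxxxxxx -> Class A (1-126)
Class A, default mask 255.0.0.0 (/8)


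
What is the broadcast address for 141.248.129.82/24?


Network: 141.248.129.0/24
Host bits = 8
Set all host bits to 1:
Broadcast: 141.248.129.255


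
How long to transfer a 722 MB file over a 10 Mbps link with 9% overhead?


Effective throughput = 10 * (1 - 9/100) = 9.1 Mbps
File size in Mb = 722 * 8 = 5776 Mb
Time = 5776 / 9.1
Time = 634.7253 seconds


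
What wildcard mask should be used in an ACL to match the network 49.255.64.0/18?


Subnet mask: 255.255.192.0
Wildcard = 255.255.255.255 - subnet mask
255 - 255 = 0
255 - 255 = 0
255 - 192 = 63
255 - 0 = 255
Wildcard: 0.0.63.255


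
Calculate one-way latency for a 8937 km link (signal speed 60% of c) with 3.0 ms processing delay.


Speed = 0.6 * 3e5 km/s = 180000 km/s
Propagation delay = 8937 / 180000 = 0.0496 s = 49.65 ms
Processing delay = 3.0 ms
Total one-way latency = 52.65 ms


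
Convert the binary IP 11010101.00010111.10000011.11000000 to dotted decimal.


11010101 = 213
00010111 = 23
10000011 = 131
11000000 = 192
IP: 213.23.131.192


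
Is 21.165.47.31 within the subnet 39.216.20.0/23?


Subnet network: 39.216.20.0
Test IP AND mask: 21.165.46.0
No, 21.165.47.31 is not in 39.216.20.0/23


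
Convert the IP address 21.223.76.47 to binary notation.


21 = 00010101
223 = 11011111
76 = 01001100
47 = 00101111
Binary: 00010101.11011111.01001100.00101111


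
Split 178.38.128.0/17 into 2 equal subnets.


New prefix = 17 + 1 = 18
Each subnet has 16384 addresses
  178.38.128.0/18
  178.38.192.0/18
Subnets: 178.38.128.0/18, 178.38.192.0/18


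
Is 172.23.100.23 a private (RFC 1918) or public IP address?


RFC 1918 private ranges:
  10.0.0.0/8 (10.0.0.0 - 10.255.255.255)
  172.16.0.0/12 (172.16.0.0 - 172.31.255.255)
  192.168.0.0/16 (192.168.0.0 - 192.168.255.255)
Private (in 172.16.0.0/12)


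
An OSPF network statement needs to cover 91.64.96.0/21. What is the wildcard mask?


Subnet mask: 255.255.248.0
Wildcard = 255.255.255.255 - subnet mask
255 - 255 = 0
255 - 255 = 0
255 - 248 = 7
255 - 0 = 255
Wildcard: 0.0.7.255


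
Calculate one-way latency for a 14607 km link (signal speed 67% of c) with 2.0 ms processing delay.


Speed = 0.67 * 3e5 km/s = 201000 km/s
Propagation delay = 14607 / 201000 = 0.0727 s = 72.6716 ms
Processing delay = 2.0 ms
Total one-way latency = 74.6716 ms


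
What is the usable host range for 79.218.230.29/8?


Network: 79.0.0.0
Broadcast: 79.255.255.255
First usable = network + 1
Last usable = broadcast - 1
Range: 79.0.0.1 to 79.255.255.254


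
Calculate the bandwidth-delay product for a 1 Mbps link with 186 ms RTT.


BDP = bandwidth * RTT
= 1 Mbps * 186 ms
= 1 * 1e6 * 186 / 1000 bits
= 186000 bits
= 23250 bytes
= 22.7051 KB
BDP = 186000 bits (23250 bytes)


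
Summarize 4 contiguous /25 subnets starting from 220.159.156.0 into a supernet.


Original prefix: /25
Number of subnets: 4 = 2^2
New prefix = 25 - 2 = 23
Supernet: 220.159.156.0/23


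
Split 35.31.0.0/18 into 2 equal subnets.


New prefix = 18 + 1 = 19
Each subnet has 8192 addresses
  35.31.0.0/19
  35.31.32.0/19
Subnets: 35.31.0.0/19, 35.31.32.0/19


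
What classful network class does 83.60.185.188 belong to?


First octet: 83
Binary: 01010011
0xxxxxxx -> Class A (1-126)
Class A, default mask 255.0.0.0 (/8)


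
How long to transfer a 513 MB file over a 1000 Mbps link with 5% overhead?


Effective throughput = 1000 * (1 - 5/100) = 950 Mbps
File size in Mb = 513 * 8 = 4104 Mb
Time = 4104 / 950
Time = 4.32 seconds


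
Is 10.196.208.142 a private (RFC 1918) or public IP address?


RFC 1918 private ranges:
  10.0.0.0/8 (10.0.0.0 - 10.255.255.255)
  172.16.0.0/12 (172.16.0.0 - 172.31.255.255)
  192.168.0.0/16 (192.168.0.0 - 192.168.255.255)
Private (in 10.0.0.0/8)


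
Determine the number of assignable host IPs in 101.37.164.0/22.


Host bits = 32 - 22 = 10
Total addresses = 2^10 = 1024
Usable = total - 2 (network and broadcast)
Usable hosts: 1022


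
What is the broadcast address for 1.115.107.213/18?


Network: 1.115.64.0/18
Host bits = 14
Set all host bits to 1:
Broadcast: 1.115.127.255


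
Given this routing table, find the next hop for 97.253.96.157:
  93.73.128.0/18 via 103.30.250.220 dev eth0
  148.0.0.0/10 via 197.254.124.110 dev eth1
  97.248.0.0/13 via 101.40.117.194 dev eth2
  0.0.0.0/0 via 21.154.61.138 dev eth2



Longest prefix match for 97.253.96.157:
  /18 93.73.128.0: no
  /10 148.0.0.0: no
  /13 97.248.0.0: MATCH
  /0 0.0.0.0: MATCH
Selected: next-hop 101.40.117.194 via eth2 (matched /13)


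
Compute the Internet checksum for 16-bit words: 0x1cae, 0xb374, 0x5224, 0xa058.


Sum all words (with carry folding):
+ 0x1cae = 0x1cae
+ 0xb374 = 0xd022
+ 0x5224 = 0x2247
+ 0xa058 = 0xc29f
One's complement: ~0xc29f
Checksum = 0x3d60


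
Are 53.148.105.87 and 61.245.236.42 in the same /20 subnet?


Mask: 255.255.240.0
53.148.105.87 AND mask = 53.148.96.0
61.245.236.42 AND mask = 61.245.224.0
No, different subnets (53.148.96.0 vs 61.245.224.0)


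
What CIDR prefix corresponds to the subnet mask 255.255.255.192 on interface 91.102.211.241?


Binary: 11111111.11111111.11111111.11000000
Count leading 1s
Prefix: /26


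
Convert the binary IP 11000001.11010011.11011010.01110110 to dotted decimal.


11000001 = 193
11010011 = 211
11011010 = 218
01110110 = 118
IP: 193.211.218.118


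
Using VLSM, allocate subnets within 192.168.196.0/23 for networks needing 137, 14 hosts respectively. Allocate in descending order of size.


137 hosts -> /24 (254 usable): 192.168.196.0/24
14 hosts -> /28 (14 usable): 192.168.197.0/28
Allocation: 192.168.196.0/24 (137 hosts, 254 usable); 192.168.197.0/28 (14 hosts, 14 usable)


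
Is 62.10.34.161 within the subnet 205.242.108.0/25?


Subnet network: 205.242.108.0
Test IP AND mask: 62.10.34.128
No, 62.10.34.161 is not in 205.242.108.0/25


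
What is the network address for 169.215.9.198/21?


IP:   10101001.11010111.00001001.11000110
Mask: 11111111.11111111.11111000.00000000
AND operation:
Net:  10101001.11010111.00001000.00000000
Network: 169.215.8.0/21


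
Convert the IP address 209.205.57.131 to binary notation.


209 = 11010001
205 = 11001101
57 = 00111001
131 = 10000011
Binary: 11010001.11001101.00111001.10000011


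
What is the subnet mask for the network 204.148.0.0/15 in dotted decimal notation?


/15 means 15 network bits, 17 host bits
Binary: 11111111111111100000000000000000
Mask: 255.254.0.0


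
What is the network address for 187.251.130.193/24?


IP:   10111011.11111011.10000010.11000001
Mask: 11111111.11111111.11111111.00000000
AND operation:
Net:  10111011.11111011.10000010.00000000
Network: 187.251.130.0/24


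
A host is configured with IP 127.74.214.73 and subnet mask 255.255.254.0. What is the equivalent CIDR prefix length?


Binary: 11111111.11111111.11111110.00000000
Count leading 1s
Prefix: /23


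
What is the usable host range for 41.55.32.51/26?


Network: 41.55.32.0
Broadcast: 41.55.32.63
First usable = network + 1
Last usable = broadcast - 1
Range: 41.55.32.1 to 41.55.32.62


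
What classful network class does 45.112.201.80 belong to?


First octet: 45
Binary: 00101101
0xxxxxxx -> Class A (1-126)
Class A, default mask 255.0.0.0 (/8)


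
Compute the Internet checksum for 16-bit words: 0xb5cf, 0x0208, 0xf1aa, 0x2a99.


Sum all words (with carry folding):
+ 0xb5cf = 0xb5cf
+ 0x0208 = 0xb7d7
+ 0xf1aa = 0xa982
+ 0x2a99 = 0xd41b
One's complement: ~0xd41b
Checksum = 0x2be4


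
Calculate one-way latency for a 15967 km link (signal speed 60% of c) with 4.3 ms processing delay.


Speed = 0.6 * 3e5 km/s = 180000 km/s
Propagation delay = 15967 / 180000 = 0.0887 s = 88.7056 ms
Processing delay = 4.3 ms
Total one-way latency = 93.0056 ms


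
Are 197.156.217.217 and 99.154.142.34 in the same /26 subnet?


Mask: 255.255.255.192
197.156.217.217 AND mask = 197.156.217.192
99.154.142.34 AND mask = 99.154.142.0
No, different subnets (197.156.217.192 vs 99.154.142.0)


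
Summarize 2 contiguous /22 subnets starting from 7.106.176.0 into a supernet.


Original prefix: /22
Number of subnets: 2 = 2^1
New prefix = 22 - 1 = 21
Supernet: 7.106.176.0/21


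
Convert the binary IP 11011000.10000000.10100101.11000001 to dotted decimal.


11011000 = 216
10000000 = 128
10100101 = 165
11000001 = 193
IP: 216.128.165.193


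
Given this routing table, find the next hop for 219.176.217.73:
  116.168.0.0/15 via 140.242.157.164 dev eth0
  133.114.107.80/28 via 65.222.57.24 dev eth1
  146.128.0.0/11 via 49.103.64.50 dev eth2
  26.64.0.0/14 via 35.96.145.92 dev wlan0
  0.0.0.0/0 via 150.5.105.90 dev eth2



Longest prefix match for 219.176.217.73:
  /15 116.168.0.0: no
  /28 133.114.107.80: no
  /11 146.128.0.0: no
  /14 26.64.0.0: no
  /0 0.0.0.0: MATCH
Selected: next-hop 150.5.105.90 via eth2 (matched /0)


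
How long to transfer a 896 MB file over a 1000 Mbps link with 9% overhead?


Effective throughput = 1000 * (1 - 9/100) = 910 Mbps
File size in Mb = 896 * 8 = 7168 Mb
Time = 7168 / 910
Time = 7.8769 seconds


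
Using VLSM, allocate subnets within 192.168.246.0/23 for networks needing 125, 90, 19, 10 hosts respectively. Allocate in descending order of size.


125 hosts -> /25 (126 usable): 192.168.246.0/25
90 hosts -> /25 (126 usable): 192.168.246.128/25
19 hosts -> /27 (30 usable): 192.168.247.0/27
10 hosts -> /28 (14 usable): 192.168.247.32/28
Allocation: 192.168.246.0/25 (125 hosts, 126 usable); 192.168.246.128/25 (90 hosts, 126 usable); 192.168.247.0/27 (19 hosts, 30 usable); 192.168.247.32/28 (10 hosts, 14 usable)


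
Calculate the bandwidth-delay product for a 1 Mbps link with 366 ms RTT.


BDP = bandwidth * RTT
= 1 Mbps * 366 ms
= 1 * 1e6 * 366 / 1000 bits
= 366000 bits
= 45750 bytes
= 44.6777 KB
BDP = 366000 bits (45750 bytes)


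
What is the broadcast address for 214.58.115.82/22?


Network: 214.58.112.0/22
Host bits = 10
Set all host bits to 1:
Broadcast: 214.58.115.255


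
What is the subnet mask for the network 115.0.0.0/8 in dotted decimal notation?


/8 means 8 network bits, 24 host bits
Binary: 11111111000000000000000000000000
Mask: 255.0.0.0


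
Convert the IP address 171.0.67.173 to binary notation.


171 = 10101011
0 = 00000000
67 = 01000011
173 = 10101101
Binary: 10101011.00000000.01000011.10101101


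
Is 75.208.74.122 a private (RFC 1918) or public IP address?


RFC 1918 private ranges:
  10.0.0.0/8 (10.0.0.0 - 10.255.255.255)
  172.16.0.0/12 (172.16.0.0 - 172.31.255.255)
  192.168.0.0/16 (192.168.0.0 - 192.168.255.255)
Public (not in any RFC 1918 range)


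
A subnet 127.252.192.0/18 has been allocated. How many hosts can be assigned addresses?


Host bits = 32 - 18 = 14
Total addresses = 2^14 = 16384
Usable = total - 2 (network and broadcast)
Usable hosts: 16382


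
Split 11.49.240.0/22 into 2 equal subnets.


New prefix = 22 + 1 = 23
Each subnet has 512 addresses
  11.49.240.0/23
  11.49.242.0/23
Subnets: 11.49.240.0/23, 11.49.242.0/23


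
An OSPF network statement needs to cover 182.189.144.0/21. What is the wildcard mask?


Subnet mask: 255.255.248.0
Wildcard = 255.255.255.255 - subnet mask
255 - 255 = 0
255 - 255 = 0
255 - 248 = 7
255 - 0 = 255
Wildcard: 0.0.7.255


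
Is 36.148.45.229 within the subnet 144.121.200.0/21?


Subnet network: 144.121.200.0
Test IP AND mask: 36.148.40.0
No, 36.148.45.229 is not in 144.121.200.0/21


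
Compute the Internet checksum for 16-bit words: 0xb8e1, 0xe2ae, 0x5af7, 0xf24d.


Sum all words (with carry folding):
+ 0xb8e1 = 0xb8e1
+ 0xe2ae = 0x9b90
+ 0x5af7 = 0xf687
+ 0xf24d = 0xe8d5
One's complement: ~0xe8d5
Checksum = 0x172a


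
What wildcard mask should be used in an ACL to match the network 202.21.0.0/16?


Subnet mask: 255.255.0.0
Wildcard = 255.255.255.255 - subnet mask
255 - 255 = 0
255 - 255 = 0
255 - 0 = 255
255 - 0 = 255
Wildcard: 0.0.255.255


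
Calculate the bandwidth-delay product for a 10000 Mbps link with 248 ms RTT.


BDP = bandwidth * RTT
= 10000 Mbps * 248 ms
= 10000 * 1e6 * 248 / 1000 bits
= 2480000000 bits
= 310000000 bytes
= 302734.375 KB
BDP = 2480000000 bits (310000000 bytes)


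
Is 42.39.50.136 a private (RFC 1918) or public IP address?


RFC 1918 private ranges:
  10.0.0.0/8 (10.0.0.0 - 10.255.255.255)
  172.16.0.0/12 (172.16.0.0 - 172.31.255.255)
  192.168.0.0/16 (192.168.0.0 - 192.168.255.255)
Public (not in any RFC 1918 range)


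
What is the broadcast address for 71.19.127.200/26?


Network: 71.19.127.192/26
Host bits = 6
Set all host bits to 1:
Broadcast: 71.19.127.255


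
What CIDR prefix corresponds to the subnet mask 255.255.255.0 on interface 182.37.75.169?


Binary: 11111111.11111111.11111111.00000000
Count leading 1s
Prefix: /24


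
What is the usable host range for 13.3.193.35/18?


Network: 13.3.192.0
Broadcast: 13.3.255.255
First usable = network + 1
Last usable = broadcast - 1
Range: 13.3.192.1 to 13.3.255.254


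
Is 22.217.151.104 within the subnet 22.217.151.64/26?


Subnet network: 22.217.151.64
Test IP AND mask: 22.217.151.64
Yes, 22.217.151.104 is in 22.217.151.64/26


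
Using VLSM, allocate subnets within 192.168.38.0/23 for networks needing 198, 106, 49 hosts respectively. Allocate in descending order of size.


198 hosts -> /24 (254 usable): 192.168.38.0/24
106 hosts -> /25 (126 usable): 192.168.39.0/25
49 hosts -> /26 (62 usable): 192.168.39.128/26
Allocation: 192.168.38.0/24 (198 hosts, 254 usable); 192.168.39.0/25 (106 hosts, 126 usable); 192.168.39.128/26 (49 hosts, 62 usable)


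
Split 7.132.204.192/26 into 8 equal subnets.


New prefix = 26 + 3 = 29
Each subnet has 8 addresses
  7.132.204.192/29
  7.132.204.200/29
  7.132.204.208/29
  7.132.204.216/29
  7.132.204.224/29
  7.132.204.232/29
  7.132.204.240/29
  7.132.204.248/29
Subnets: 7.132.204.192/29, 7.132.204.200/29, 7.132.204.208/29, 7.132.204.216/29, 7.132.204.224/29, 7.132.204.232/29, 7.132.204.240/29, 7.132.204.248/29


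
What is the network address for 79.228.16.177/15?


IP:   01001111.11100100.00010000.10110001
Mask: 11111111.11111110.00000000.00000000
AND operation:
Net:  01001111.11100100.00000000.00000000
Network: 79.228.0.0/15


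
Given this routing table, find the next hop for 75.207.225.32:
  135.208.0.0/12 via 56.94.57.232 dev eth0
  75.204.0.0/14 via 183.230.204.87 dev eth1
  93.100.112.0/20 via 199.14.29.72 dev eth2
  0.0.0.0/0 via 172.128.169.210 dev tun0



Longest prefix match for 75.207.225.32:
  /12 135.208.0.0: no
  /14 75.204.0.0: MATCH
  /20 93.100.112.0: no
  /0 0.0.0.0: MATCH
Selected: next-hop 183.230.204.87 via eth1 (matched /14)


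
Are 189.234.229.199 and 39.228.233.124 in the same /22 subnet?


Mask: 255.255.252.0
189.234.229.199 AND mask = 189.234.228.0
39.228.233.124 AND mask = 39.228.232.0
No, different subnets (189.234.228.0 vs 39.228.232.0)


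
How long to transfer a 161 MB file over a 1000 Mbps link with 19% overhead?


Effective throughput = 1000 * (1 - 19/100) = 810 Mbps
File size in Mb = 161 * 8 = 1288 Mb
Time = 1288 / 810
Time = 1.5901 seconds


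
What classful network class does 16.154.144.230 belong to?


First octet: 16
Binary: 00010000
0xxxxxxx -> Class A (1-126)
Class A, default mask 255.0.0.0 (/8)


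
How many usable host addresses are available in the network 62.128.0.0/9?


Host bits = 32 - 9 = 23
Total addresses = 2^23 = 8388608
Usable = total - 2 (network and broadcast)
Usable hosts: 8388606


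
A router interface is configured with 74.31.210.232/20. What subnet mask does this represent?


/20 means 20 network bits, 12 host bits
Binary: 11111111111111111111000000000000
Mask: 255.255.240.0


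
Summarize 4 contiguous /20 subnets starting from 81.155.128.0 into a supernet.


Original prefix: /20
Number of subnets: 4 = 2^2
New prefix = 20 - 2 = 18
Supernet: 81.155.128.0/18


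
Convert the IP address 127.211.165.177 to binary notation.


127 = 01111111
211 = 11010011
165 = 10100101
177 = 10110001
Binary: 01111111.11010011.10100101.10110001


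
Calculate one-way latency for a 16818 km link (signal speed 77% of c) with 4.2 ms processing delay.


Speed = 0.77 * 3e5 km/s = 231000 km/s
Propagation delay = 16818 / 231000 = 0.0728 s = 72.8052 ms
Processing delay = 4.2 ms
Total one-way latency = 77.0052 ms


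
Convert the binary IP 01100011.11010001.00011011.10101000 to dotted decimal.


01100011 = 99
11010001 = 209
00011011 = 27
10101000 = 168
IP: 99.209.27.168


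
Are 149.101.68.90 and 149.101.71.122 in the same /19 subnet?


Mask: 255.255.224.0
149.101.68.90 AND mask = 149.101.64.0
149.101.71.122 AND mask = 149.101.64.0
Yes, same subnet (149.101.64.0)


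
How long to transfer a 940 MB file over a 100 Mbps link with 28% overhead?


Effective throughput = 100 * (1 - 28/100) = 72 Mbps
File size in Mb = 940 * 8 = 7520 Mb
Time = 7520 / 72
Time = 104.4444 seconds


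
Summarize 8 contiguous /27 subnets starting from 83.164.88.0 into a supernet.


Original prefix: /27
Number of subnets: 8 = 2^3
New prefix = 27 - 3 = 24
Supernet: 83.164.88.0/24


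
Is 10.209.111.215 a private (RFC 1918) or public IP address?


RFC 1918 private ranges:
  10.0.0.0/8 (10.0.0.0 - 10.255.255.255)
  172.16.0.0/12 (172.16.0.0 - 172.31.255.255)
  192.168.0.0/16 (192.168.0.0 - 192.168.255.255)
Private (in 10.0.0.0/8)


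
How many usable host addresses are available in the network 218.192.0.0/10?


Host bits = 32 - 10 = 22
Total addresses = 2^22 = 4194304
Usable = total - 2 (network and broadcast)
Usable hosts: 4194302


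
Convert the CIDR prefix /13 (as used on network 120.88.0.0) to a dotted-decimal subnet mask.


/13 means 13 network bits, 19 host bits
Binary: 11111111111110000000000000000000
Mask: 255.248.0.0


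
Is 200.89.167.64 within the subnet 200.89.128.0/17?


Subnet network: 200.89.128.0
Test IP AND mask: 200.89.128.0
Yes, 200.89.167.64 is in 200.89.128.0/17


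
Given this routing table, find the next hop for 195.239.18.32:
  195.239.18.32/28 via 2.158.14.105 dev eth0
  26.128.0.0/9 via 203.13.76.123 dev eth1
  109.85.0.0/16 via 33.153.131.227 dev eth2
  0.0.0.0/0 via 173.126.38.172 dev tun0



Longest prefix match for 195.239.18.32:
  /28 195.239.18.32: MATCH
  /9 26.128.0.0: no
  /16 109.85.0.0: no
  /0 0.0.0.0: MATCH
Selected: next-hop 2.158.14.105 via eth0 (matched /28)


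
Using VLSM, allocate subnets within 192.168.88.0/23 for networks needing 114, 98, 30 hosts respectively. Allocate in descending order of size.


114 hosts -> /25 (126 usable): 192.168.88.0/25
98 hosts -> /25 (126 usable): 192.168.88.128/25
30 hosts -> /27 (30 usable): 192.168.89.0/27
Allocation: 192.168.88.0/25 (114 hosts, 126 usable); 192.168.88.128/25 (98 hosts, 126 usable); 192.168.89.0/27 (30 hosts, 30 usable)


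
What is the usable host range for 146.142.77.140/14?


Network: 146.140.0.0
Broadcast: 146.143.255.255
First usable = network + 1
Last usable = broadcast - 1
Range: 146.140.0.1 to 146.143.255.254


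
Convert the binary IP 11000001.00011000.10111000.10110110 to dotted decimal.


11000001 = 193
00011000 = 24
10111000 = 184
10110110 = 182
IP: 193.24.184.182


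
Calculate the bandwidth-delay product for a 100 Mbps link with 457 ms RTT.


BDP = bandwidth * RTT
= 100 Mbps * 457 ms
= 100 * 1e6 * 457 / 1000 bits
= 45700000 bits
= 5712500 bytes
= 5578.6133 KB
BDP = 45700000 bits (5712500 bytes)


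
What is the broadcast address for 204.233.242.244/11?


Network: 204.224.0.0/11
Host bits = 21
Set all host bits to 1:
Broadcast: 204.255.255.255


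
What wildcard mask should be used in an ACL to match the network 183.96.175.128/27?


Subnet mask: 255.255.255.224
Wildcard = 255.255.255.255 - subnet mask
255 - 255 = 0
255 - 255 = 0
255 - 255 = 0
255 - 224 = 31
Wildcard: 0.0.0.31


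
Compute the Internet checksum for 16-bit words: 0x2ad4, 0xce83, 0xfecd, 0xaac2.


Sum all words (with carry folding):
+ 0x2ad4 = 0x2ad4
+ 0xce83 = 0xf957
+ 0xfecd = 0xf825
+ 0xaac2 = 0xa2e8
One's complement: ~0xa2e8
Checksum = 0x5d17


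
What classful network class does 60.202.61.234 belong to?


First octet: 60
Binary: 00111100
0xxxxxxx -> Class A (1-126)
Class A, default mask 255.0.0.0 (/8)


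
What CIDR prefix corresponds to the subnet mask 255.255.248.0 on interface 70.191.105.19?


Binary: 11111111.11111111.11111000.00000000
Count leading 1s
Prefix: /21


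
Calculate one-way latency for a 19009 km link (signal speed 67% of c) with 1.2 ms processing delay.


Speed = 0.67 * 3e5 km/s = 201000 km/s
Propagation delay = 19009 / 201000 = 0.0946 s = 94.5721 ms
Processing delay = 1.2 ms
Total one-way latency = 95.7721 ms


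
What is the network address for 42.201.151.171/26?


IP:   00101010.11001001.10010111.10101011
Mask: 11111111.11111111.11111111.11000000
AND operation:
Net:  00101010.11001001.10010111.10000000
Network: 42.201.151.128/26


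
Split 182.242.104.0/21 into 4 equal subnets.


New prefix = 21 + 2 = 23
Each subnet has 512 addresses
  182.242.104.0/23
  182.242.106.0/23
  182.242.108.0/23
  182.242.110.0/23
Subnets: 182.242.104.0/23, 182.242.106.0/23, 182.242.108.0/23, 182.242.110.0/23


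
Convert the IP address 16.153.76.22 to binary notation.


16 = 00010000
153 = 10011001
76 = 01001100
22 = 00010110
Binary: 00010000.10011001.01001100.00010110


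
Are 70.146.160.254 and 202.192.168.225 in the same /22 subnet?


Mask: 255.255.252.0
70.146.160.254 AND mask = 70.146.160.0
202.192.168.225 AND mask = 202.192.168.0
No, different subnets (70.146.160.0 vs 202.192.168.0)


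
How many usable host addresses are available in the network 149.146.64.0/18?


Host bits = 32 - 18 = 14
Total addresses = 2^14 = 16384
Usable = total - 2 (network and broadcast)
Usable hosts: 16382


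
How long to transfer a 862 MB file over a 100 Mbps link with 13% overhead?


Effective throughput = 100 * (1 - 13/100) = 87 Mbps
File size in Mb = 862 * 8 = 6896 Mb
Time = 6896 / 87
Time = 79.2644 seconds


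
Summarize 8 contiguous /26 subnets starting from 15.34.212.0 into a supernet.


Original prefix: /26
Number of subnets: 8 = 2^3
New prefix = 26 - 3 = 23
Supernet: 15.34.212.0/23


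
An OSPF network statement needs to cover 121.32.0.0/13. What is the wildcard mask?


Subnet mask: 255.248.0.0
Wildcard = 255.255.255.255 - subnet mask
255 - 255 = 0
255 - 248 = 7
255 - 0 = 255
255 - 0 = 255
Wildcard: 0.7.255.255


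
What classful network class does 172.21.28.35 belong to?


First octet: 172
Binary: 10101100
10xxxxxx -> Class B (128-191)
Class B, default mask 255.255.0.0 (/16)


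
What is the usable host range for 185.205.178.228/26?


Network: 185.205.178.192
Broadcast: 185.205.178.255
First usable = network + 1
Last usable = broadcast - 1
Range: 185.205.178.193 to 185.205.178.254


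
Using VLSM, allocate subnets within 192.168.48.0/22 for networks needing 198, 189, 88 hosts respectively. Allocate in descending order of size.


198 hosts -> /24 (254 usable): 192.168.48.0/24
189 hosts -> /24 (254 usable): 192.168.49.0/24
88 hosts -> /25 (126 usable): 192.168.50.0/25
Allocation: 192.168.48.0/24 (198 hosts, 254 usable); 192.168.49.0/24 (189 hosts, 254 usable); 192.168.50.0/25 (88 hosts, 126 usable)


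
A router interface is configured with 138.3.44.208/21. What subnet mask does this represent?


/21 means 21 network bits, 11 host bits
Binary: 11111111111111111111100000000000
Mask: 255.255.248.0


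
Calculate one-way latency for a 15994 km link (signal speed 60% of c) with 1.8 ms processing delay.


Speed = 0.6 * 3e5 km/s = 180000 km/s
Propagation delay = 15994 / 180000 = 0.0889 s = 88.8556 ms
Processing delay = 1.8 ms
Total one-way latency = 90.6556 ms


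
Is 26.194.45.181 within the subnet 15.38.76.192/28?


Subnet network: 15.38.76.192
Test IP AND mask: 26.194.45.176
No, 26.194.45.181 is not in 15.38.76.192/28


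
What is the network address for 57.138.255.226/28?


IP:   00111001.10001010.11111111.11100010
Mask: 11111111.11111111.11111111.11110000
AND operation:
Net:  00111001.10001010.11111111.11100000
Network: 57.138.255.224/28


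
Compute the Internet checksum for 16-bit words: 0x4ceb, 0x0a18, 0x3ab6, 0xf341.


Sum all words (with carry folding):
+ 0x4ceb = 0x4ceb
+ 0x0a18 = 0x5703
+ 0x3ab6 = 0x91b9
+ 0xf341 = 0x84fb
One's complement: ~0x84fb
Checksum = 0x7b04


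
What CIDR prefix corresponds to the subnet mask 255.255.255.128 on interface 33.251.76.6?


Binary: 11111111.11111111.11111111.10000000
Count leading 1s
Prefix: /25


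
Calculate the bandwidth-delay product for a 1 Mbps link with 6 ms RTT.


BDP = bandwidth * RTT
= 1 Mbps * 6 ms
= 1 * 1e6 * 6 / 1000 bits
= 6000 bits
= 750 bytes
BDP = 6000 bits (750 bytes)


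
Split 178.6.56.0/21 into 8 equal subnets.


New prefix = 21 + 3 = 24
Each subnet has 256 addresses
  178.6.56.0/24
  178.6.57.0/24
  178.6.58.0/24
  178.6.59.0/24
  178.6.60.0/24
  178.6.61.0/24
  178.6.62.0/24
  178.6.63.0/24
Subnets: 178.6.56.0/24, 178.6.57.0/24, 178.6.58.0/24, 178.6.59.0/24, 178.6.60.0/24, 178.6.61.0/24, 178.6.62.0/24, 178.6.63.0/24


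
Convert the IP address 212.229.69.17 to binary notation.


212 = 11010100
229 = 11100101
69 = 01000101
17 = 00010001
Binary: 11010100.11100101.01000101.00010001


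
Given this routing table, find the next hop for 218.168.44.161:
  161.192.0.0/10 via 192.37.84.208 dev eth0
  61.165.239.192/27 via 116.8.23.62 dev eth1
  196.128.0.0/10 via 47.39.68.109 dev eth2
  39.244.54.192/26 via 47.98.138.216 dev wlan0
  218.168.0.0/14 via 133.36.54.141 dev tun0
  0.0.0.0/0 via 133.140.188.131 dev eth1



Longest prefix match for 218.168.44.161:
  /10 161.192.0.0: no
  /27 61.165.239.192: no
  /10 196.128.0.0: no
  /26 39.244.54.192: no
  /14 218.168.0.0: MATCH
  /0 0.0.0.0: MATCH
Selected: next-hop 133.36.54.141 via tun0 (matched /14)


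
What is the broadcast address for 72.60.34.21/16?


Network: 72.60.0.0/16
Host bits = 16
Set all host bits to 1:
Broadcast: 72.60.255.255


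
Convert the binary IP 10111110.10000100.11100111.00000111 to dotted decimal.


10111110 = 190
10000100 = 132
11100111 = 231
00000111 = 7
IP: 190.132.231.7


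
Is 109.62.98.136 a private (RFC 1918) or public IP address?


RFC 1918 private ranges:
  10.0.0.0/8 (10.0.0.0 - 10.255.255.255)
  172.16.0.0/12 (172.16.0.0 - 172.31.255.255)
  192.168.0.0/16 (192.168.0.0 - 192.168.255.255)
Public (not in any RFC 1918 range)


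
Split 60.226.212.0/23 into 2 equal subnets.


New prefix = 23 + 1 = 24
Each subnet has 256 addresses
  60.226.212.0/24
  60.226.213.0/24
Subnets: 60.226.212.0/24, 60.226.213.0/24


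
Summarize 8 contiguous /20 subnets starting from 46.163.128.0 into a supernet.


Original prefix: /20
Number of subnets: 8 = 2^3
New prefix = 20 - 3 = 17
Supernet: 46.163.128.0/17


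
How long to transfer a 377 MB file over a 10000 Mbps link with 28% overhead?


Effective throughput = 10000 * (1 - 28/100) = 7200 Mbps
File size in Mb = 377 * 8 = 3016 Mb
Time = 3016 / 7200
Time = 0.4189 seconds


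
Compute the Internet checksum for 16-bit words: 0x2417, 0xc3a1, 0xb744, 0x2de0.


Sum all words (with carry folding):
+ 0x2417 = 0x2417
+ 0xc3a1 = 0xe7b8
+ 0xb744 = 0x9efd
+ 0x2de0 = 0xccdd
One's complement: ~0xccdd
Checksum = 0x3322


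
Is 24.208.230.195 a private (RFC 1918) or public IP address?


RFC 1918 private ranges:
  10.0.0.0/8 (10.0.0.0 - 10.255.255.255)
  172.16.0.0/12 (172.16.0.0 - 172.31.255.255)
  192.168.0.0/16 (192.168.0.0 - 192.168.255.255)
Public (not in any RFC 1918 range)


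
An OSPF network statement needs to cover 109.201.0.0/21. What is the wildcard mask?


Subnet mask: 255.255.248.0
Wildcard = 255.255.255.255 - subnet mask
255 - 255 = 0
255 - 255 = 0
255 - 248 = 7
255 - 0 = 255
Wildcard: 0.0.7.255


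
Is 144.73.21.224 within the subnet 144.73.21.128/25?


Subnet network: 144.73.21.128
Test IP AND mask: 144.73.21.128
Yes, 144.73.21.224 is in 144.73.21.128/25


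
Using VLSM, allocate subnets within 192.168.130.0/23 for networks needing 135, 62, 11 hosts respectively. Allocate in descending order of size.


135 hosts -> /24 (254 usable): 192.168.130.0/24
62 hosts -> /26 (62 usable): 192.168.131.0/26
11 hosts -> /28 (14 usable): 192.168.131.64/28
Allocation: 192.168.130.0/24 (135 hosts, 254 usable); 192.168.131.0/26 (62 hosts, 62 usable); 192.168.131.64/28 (11 hosts, 14 usable)


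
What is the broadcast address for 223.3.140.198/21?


Network: 223.3.136.0/21
Host bits = 11
Set all host bits to 1:
Broadcast: 223.3.143.255


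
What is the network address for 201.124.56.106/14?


IP:   11001001.01111100.00111000.01101010
Mask: 11111111.11111100.00000000.00000000
AND operation:
Net:  11001001.01111100.00000000.00000000
Network: 201.124.0.0/14


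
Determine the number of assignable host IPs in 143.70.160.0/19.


Host bits = 32 - 19 = 13
Total addresses = 2^13 = 8192
Usable = total - 2 (network and broadcast)
Usable hosts: 8190


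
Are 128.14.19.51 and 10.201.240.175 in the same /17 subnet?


Mask: 255.255.128.0
128.14.19.51 AND mask = 128.14.0.0
10.201.240.175 AND mask = 10.201.128.0
No, different subnets (128.14.0.0 vs 10.201.128.0)


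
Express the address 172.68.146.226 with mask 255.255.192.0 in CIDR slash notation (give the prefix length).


Binary: 11111111.11111111.11000000.00000000
Count leading 1s
Prefix: /18


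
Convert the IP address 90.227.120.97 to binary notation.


90 = 01011010
227 = 11100011
120 = 01111000
97 = 01100001
Binary: 01011010.11100011.01111000.01100001


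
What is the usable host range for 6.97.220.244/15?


Network: 6.96.0.0
Broadcast: 6.97.255.255
First usable = network + 1
Last usable = broadcast - 1
Range: 6.96.0.1 to 6.97.255.254


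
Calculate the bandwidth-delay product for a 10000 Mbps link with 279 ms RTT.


BDP = bandwidth * RTT
= 10000 Mbps * 279 ms
= 10000 * 1e6 * 279 / 1000 bits
= 2790000000 bits
= 348750000 bytes
= 340576.1719 KB
BDP = 2790000000 bits (348750000 bytes)


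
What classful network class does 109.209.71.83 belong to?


First octet: 109
Binary: 01101101
0xxxxxxx -> Class A (1-126)
Class A, default mask 255.0.0.0 (/8)


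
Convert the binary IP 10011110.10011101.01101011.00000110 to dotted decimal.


10011110 = 158
10011101 = 157
01101011 = 107
00000110 = 6
IP: 158.157.107.6


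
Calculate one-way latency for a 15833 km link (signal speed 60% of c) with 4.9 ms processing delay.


Speed = 0.6 * 3e5 km/s = 180000 km/s
Propagation delay = 15833 / 180000 = 0.088 s = 87.9611 ms
Processing delay = 4.9 ms
Total one-way latency = 92.8611 ms


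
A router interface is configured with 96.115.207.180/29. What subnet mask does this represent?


/29 means 29 network bits, 3 host bits
Binary: 11111111111111111111111111111000
Mask: 255.255.255.248


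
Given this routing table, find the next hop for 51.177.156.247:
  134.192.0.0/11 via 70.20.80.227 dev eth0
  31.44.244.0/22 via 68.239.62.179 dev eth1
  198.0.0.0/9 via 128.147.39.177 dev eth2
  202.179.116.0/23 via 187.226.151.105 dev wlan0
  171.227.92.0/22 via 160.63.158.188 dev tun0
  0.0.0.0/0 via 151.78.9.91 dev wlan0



Longest prefix match for 51.177.156.247:
  /11 134.192.0.0: no
  /22 31.44.244.0: no
  /9 198.0.0.0: no
  /23 202.179.116.0: no
  /22 171.227.92.0: no
  /0 0.0.0.0: MATCH
Selected: next-hop 151.78.9.91 via wlan0 (matched /0)


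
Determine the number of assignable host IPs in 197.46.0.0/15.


Host bits = 32 - 15 = 17
Total addresses = 2^17 = 131072
Usable = total - 2 (network and broadcast)
Usable hosts: 131070


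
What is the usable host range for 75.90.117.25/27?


Network: 75.90.117.0
Broadcast: 75.90.117.31
First usable = network + 1
Last usable = broadcast - 1
Range: 75.90.117.1 to 75.90.117.30


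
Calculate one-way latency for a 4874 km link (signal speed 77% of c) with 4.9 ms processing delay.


Speed = 0.77 * 3e5 km/s = 231000 km/s
Propagation delay = 4874 / 231000 = 0.0211 s = 21.0996 ms
Processing delay = 4.9 ms
Total one-way latency = 25.9996 ms


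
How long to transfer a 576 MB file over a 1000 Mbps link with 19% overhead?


Effective throughput = 1000 * (1 - 19/100) = 810 Mbps
File size in Mb = 576 * 8 = 4608 Mb
Time = 4608 / 810
Time = 5.6889 seconds


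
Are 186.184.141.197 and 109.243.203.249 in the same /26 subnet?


Mask: 255.255.255.192
186.184.141.197 AND mask = 186.184.141.192
109.243.203.249 AND mask = 109.243.203.192
No, different subnets (186.184.141.192 vs 109.243.203.192)


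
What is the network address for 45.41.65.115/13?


IP:   00101101.00101001.01000001.01110011
Mask: 11111111.11111000.00000000.00000000
AND operation:
Net:  00101101.00101000.00000000.00000000
Network: 45.40.0.0/13


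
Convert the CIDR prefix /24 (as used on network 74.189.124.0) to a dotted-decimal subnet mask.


/24 means 24 network bits, 8 host bits
Binary: 11111111111111111111111100000000
Mask: 255.255.255.0


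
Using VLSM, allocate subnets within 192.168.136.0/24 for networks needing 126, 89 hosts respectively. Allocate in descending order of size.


126 hosts -> /25 (126 usable): 192.168.136.0/25
89 hosts -> /25 (126 usable): 192.168.136.128/25
Allocation: 192.168.136.0/25 (126 hosts, 126 usable); 192.168.136.128/25 (89 hosts, 126 usable)


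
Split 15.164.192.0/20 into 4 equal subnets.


New prefix = 20 + 2 = 22
Each subnet has 1024 addresses
  15.164.192.0/22
  15.164.196.0/22
  15.164.200.0/22
  15.164.204.0/22
Subnets: 15.164.192.0/22, 15.164.196.0/22, 15.164.200.0/22, 15.164.204.0/22


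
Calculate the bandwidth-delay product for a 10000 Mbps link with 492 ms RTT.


BDP = bandwidth * RTT
= 10000 Mbps * 492 ms
= 10000 * 1e6 * 492 / 1000 bits
= 4920000000 bits
= 615000000 bytes
= 600585.9375 KB
BDP = 4920000000 bits (615000000 bytes)


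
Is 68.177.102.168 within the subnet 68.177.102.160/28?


Subnet network: 68.177.102.160
Test IP AND mask: 68.177.102.160
Yes, 68.177.102.168 is in 68.177.102.160/28


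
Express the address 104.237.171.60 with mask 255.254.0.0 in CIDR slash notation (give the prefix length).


Binary: 11111111.11111110.00000000.00000000
Count leading 1s
Prefix: /15


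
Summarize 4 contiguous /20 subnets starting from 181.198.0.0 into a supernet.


Original prefix: /20
Number of subnets: 4 = 2^2
New prefix = 20 - 2 = 18
Supernet: 181.198.0.0/18


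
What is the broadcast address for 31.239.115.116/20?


Network: 31.239.112.0/20
Host bits = 12
Set all host bits to 1:
Broadcast: 31.239.127.255


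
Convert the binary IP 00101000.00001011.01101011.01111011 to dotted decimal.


00101000 = 40
00001011 = 11
01101011 = 107
01111011 = 123
IP: 40.11.107.123


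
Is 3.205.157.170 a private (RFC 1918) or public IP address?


RFC 1918 private ranges:
  10.0.0.0/8 (10.0.0.0 - 10.255.255.255)
  172.16.0.0/12 (172.16.0.0 - 172.31.255.255)
  192.168.0.0/16 (192.168.0.0 - 192.168.255.255)
Public (not in any RFC 1918 range)


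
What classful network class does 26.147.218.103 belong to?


First octet: 26
Binary: 00011010
0xxxxxxx -> Class A (1-126)
Class A, default mask 255.0.0.0 (/8)


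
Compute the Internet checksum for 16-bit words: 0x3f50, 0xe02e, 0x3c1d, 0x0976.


Sum all words (with carry folding):
+ 0x3f50 = 0x3f50
+ 0xe02e = 0x1f7f
+ 0x3c1d = 0x5b9c
+ 0x0976 = 0x6512
One's complement: ~0x6512
Checksum = 0x9aed


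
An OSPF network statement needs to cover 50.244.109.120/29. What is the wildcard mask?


Subnet mask: 255.255.255.248
Wildcard = 255.255.255.255 - subnet mask
255 - 255 = 0
255 - 255 = 0
255 - 255 = 0
255 - 248 = 7
Wildcard: 0.0.0.7


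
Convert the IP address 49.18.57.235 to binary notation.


49 = 00110001
18 = 00010010
57 = 00111001
235 = 11101011
Binary: 00110001.00010010.00111001.11101011


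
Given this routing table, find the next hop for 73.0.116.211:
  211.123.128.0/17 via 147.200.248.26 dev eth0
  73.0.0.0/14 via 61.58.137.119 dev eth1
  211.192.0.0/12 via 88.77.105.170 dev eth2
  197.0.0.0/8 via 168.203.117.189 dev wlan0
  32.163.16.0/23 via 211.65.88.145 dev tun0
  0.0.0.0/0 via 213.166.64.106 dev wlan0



Longest prefix match for 73.0.116.211:
  /17 211.123.128.0: no
  /14 73.0.0.0: MATCH
  /12 211.192.0.0: no
  /8 197.0.0.0: no
  /23 32.163.16.0: no
  /0 0.0.0.0: MATCH
Selected: next-hop 61.58.137.119 via eth1 (matched /14)


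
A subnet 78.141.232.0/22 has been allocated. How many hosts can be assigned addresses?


Host bits = 32 - 22 = 10
Total addresses = 2^10 = 1024
Usable = total - 2 (network and broadcast)
Usable hosts: 1022


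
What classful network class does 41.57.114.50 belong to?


First octet: 41
Binary: 00101001
0xxxxxxx -> Class A (1-126)
Class A, default mask 255.0.0.0 (/8)


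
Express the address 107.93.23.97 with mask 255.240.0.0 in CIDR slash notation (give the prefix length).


Binary: 11111111.11110000.00000000.00000000
Count leading 1s
Prefix: /12
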